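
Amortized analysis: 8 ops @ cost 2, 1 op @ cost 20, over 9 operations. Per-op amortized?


Formula: Amortized cost = Total cost / Operations
Total cost = (8 * 2) + (1 * 20)
Total cost = 16 + 20 = 36
Amortized = 36 / 9 = 4.0

4.0


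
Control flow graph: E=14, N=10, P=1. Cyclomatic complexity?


Formula: V(G) = E - N + 2P
V(G) = 14 - 10 + 2*1
V(G) = 4 + 2
V(G) = 6

6


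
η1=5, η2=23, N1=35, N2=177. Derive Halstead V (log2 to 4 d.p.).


Formula: V = N * log2(η), where N = N1 + N2 and η = η1 + η2
η = 5 + 23 = 28
N = 35 + 177 = 212
log2(28) ≈ 4.8074
V = 212 * 4.8074 = 1019.17

1019.17


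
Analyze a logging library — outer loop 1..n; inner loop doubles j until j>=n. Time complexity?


Reasoning: linear outer times logarithmic inner
Complexity: O(n log n)

O(n log n)


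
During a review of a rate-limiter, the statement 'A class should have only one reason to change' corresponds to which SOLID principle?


This describes the Single Responsibility Principle (SRP)

Single Responsibility Principle (SRP)


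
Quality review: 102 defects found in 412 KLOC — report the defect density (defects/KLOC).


Defect density = defects / KLOC
Defect density = 102 / 412
Defect density = 0.248 defects/KLOC

0.248 defects/KLOC


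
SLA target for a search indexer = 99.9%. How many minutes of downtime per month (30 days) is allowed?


Formula: allowed downtime = period * (100 - SLA) / 100
Period (month (30 days)) = 43200 minutes
Unavailability fraction = (100 - 99.9) / 100
Allowed downtime = 43200 * (100 - 99.9) / 100
Allowed downtime = 43.2 minutes

43.2 minutes


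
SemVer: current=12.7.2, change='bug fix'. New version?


Current: 12.7.2
Change category: 'bug fix' → patch bump
SemVer rule: patch bump → increment PATCH (MAJOR and MINOR unchanged)
New: 12.7.3

12.7.3


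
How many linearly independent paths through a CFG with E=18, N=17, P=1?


Formula: V(G) = E - N + 2P
V(G) = 18 - 17 + 2*1
V(G) = 1 + 2
V(G) = 3

3


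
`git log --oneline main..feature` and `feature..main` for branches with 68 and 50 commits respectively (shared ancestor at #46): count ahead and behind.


Common ancestor: commit #46
feature commits after divergence: 68 - 46 = 22
main commits after divergence: 50 - 46 = 4
feature is 22 commits ahead of main
main is 4 commits ahead of feature

feature ahead: 22, main ahead: 4


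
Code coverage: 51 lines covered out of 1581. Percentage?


Coverage = covered / total * 100
Coverage = 51 / 1581 * 100
Coverage = 3.23%

3.23%


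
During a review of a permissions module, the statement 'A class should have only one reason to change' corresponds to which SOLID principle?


This describes the Single Responsibility Principle (SRP)

Single Responsibility Principle (SRP)


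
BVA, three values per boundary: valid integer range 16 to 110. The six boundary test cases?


Range: [16, 110]
Boundaries: just below min, min, min+1, max-1, max, just above max
Values: [15, 16, 17, 109, 110, 111]

[15, 16, 17, 109, 110, 111]


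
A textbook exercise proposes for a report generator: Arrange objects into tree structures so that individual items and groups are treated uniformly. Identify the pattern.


This matches the Composite pattern

Composite


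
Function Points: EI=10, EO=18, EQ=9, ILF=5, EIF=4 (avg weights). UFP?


UFP = EI*4 + EO*5 + EQ*4 + ILF*10 + EIF*7
UFP = 10*4 + 18*5 + 9*4 + 5*10 + 4*7
UFP = 40 + 90 + 36 + 50 + 28
UFP = 244

244


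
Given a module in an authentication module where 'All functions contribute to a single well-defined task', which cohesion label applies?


Reasoning: Best: single purpose
Type: Functional cohesion

Functional cohesion


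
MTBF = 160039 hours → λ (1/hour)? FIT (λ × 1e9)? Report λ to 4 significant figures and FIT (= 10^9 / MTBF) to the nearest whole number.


Formula: λ = 1 / MTBF; FIT = λ × 1e9 = 1e9 / MTBF
λ = 1 / 160039 ≈ 6.248e-06 failures/hour
FIT = 1e9 / 160039 ≈ 6248 failures per 1e9 hours (nearest whole number)

λ = 6.248e-06 /h, FIT = 6248


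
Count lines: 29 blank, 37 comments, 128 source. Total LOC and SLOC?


Total LOC = blank + comment + code
Total LOC = 29 + 37 + 128 = 194
SLOC (source only) = code = 128

Total LOC: 194, SLOC: 128


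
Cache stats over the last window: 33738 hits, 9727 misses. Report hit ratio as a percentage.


Formula: hit rate = hits / (hits + misses) * 100
hit rate = 33738 / (33738 + 9727) * 100
hit rate = 33738 / 43465 * 100
hit rate = 77.62%

77.62%


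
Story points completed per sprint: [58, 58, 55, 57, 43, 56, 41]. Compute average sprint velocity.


Formula: Avg velocity = Total points / Number of sprints
Points: [58, 58, 55, 57, 43, 56, 41]
Sum = 58 + 58 + 55 + 57 + 43 + 56 + 41 = 368
Avg velocity = 368 / 7 = 52.57 points/sprint

52.57 points/sprint


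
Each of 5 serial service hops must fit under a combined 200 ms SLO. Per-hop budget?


Formula: per_stage = total_budget / stages
per_stage = 200 / 5
per_stage = 40.0 ms

40.0 ms


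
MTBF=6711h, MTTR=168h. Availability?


Availability = MTBF / (MTBF + MTTR)
Availability = 6711 / (6711 + 168)
Availability = 6711 / 6879
Availability = 97.5578%

97.5578%


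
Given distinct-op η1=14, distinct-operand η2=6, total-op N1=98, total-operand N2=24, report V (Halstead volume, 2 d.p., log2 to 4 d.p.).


Formula: V = N * log2(η), where N = N1 + N2 and η = η1 + η2
η = 14 + 6 = 20
N = 98 + 24 = 122
log2(20) ≈ 4.3219
V = 122 * 4.3219 = 527.27

527.27


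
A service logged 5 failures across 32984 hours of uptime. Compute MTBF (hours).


Formula: MTBF = Total operating time / Number of failures
MTBF = 32984 / 5
MTBF = 6596.8 hours

6596.8 hours


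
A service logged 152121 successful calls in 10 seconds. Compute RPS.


Formula: throughput = requests / seconds
throughput = 152121 / 10
throughput = 15212.1 requests/second

15212.1 requests/second


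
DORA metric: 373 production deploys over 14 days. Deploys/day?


Formula: deployments per day = releases / days
= 373 / 14
= 26.643 deploys/day
(equivalently, 186.5 deploys/week)

26.643 deploys/day


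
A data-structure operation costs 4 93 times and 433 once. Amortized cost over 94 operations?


Formula: Amortized cost = Total cost / Operations
Total cost = (93 * 4) + (1 * 433)
Total cost = 372 + 433 = 805
Amortized = 805 / 94 = 8.5638

8.5638


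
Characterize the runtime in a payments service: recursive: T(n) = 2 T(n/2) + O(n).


Reasoning: master theorem case 2 (merge-sort recurrence)
Complexity: O(n log n)

O(n log n)


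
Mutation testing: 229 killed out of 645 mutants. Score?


Mutation score = killed / total * 100
Mutation score = 229 / 645 * 100
Mutation score = 35.5%

35.5%


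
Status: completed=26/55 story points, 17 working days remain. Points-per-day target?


Formula: Required rate = Remaining points / Days left
Remaining = 55 - 26 = 29 points
Required rate = 29 / 17 = 1.71 points/day

1.71 points/day


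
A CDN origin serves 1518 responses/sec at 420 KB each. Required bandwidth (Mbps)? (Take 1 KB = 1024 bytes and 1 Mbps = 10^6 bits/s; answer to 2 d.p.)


Formula: Mbps = payload_bytes * RPS * 8 / 1e6
Payload per request = 420 KB = 420 * 1024 = 430080 bytes
Total bytes/sec = 430080 * 1518 = 652861440
Total bits/sec = 652861440 * 8 = 5222891520
Mbps = 5222891520 / 1e6 = 5222.89

5222.89 Mbps


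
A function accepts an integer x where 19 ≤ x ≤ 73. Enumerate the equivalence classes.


Valid range: [19, 73]
Class 1: x < 19 — invalid
Class 2: 19 ≤ x ≤ 73 — valid
Class 3: x > 73 — invalid
Total equivalence classes: 3

3 equivalence classes


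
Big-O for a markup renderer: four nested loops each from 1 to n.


Reasoning: four levels of nesting
Complexity: O(n^4)

O(n^4)


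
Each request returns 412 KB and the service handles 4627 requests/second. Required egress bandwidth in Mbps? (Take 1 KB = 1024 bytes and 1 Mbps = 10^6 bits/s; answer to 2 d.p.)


Formula: Mbps = payload_bytes * RPS * 8 / 1e6
Payload per request = 412 KB = 412 * 1024 = 421888 bytes
Total bytes/sec = 421888 * 4627 = 1952075776
Total bits/sec = 1952075776 * 8 = 15616606208
Mbps = 15616606208 / 1e6 = 15616.61

15616.61 Mbps


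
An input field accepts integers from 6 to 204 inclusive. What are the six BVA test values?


Range: [6, 204]
Boundaries: just below min, min, min+1, max-1, max, just above max
Values: [5, 6, 7, 203, 204, 205]

[5, 6, 7, 203, 204, 205]


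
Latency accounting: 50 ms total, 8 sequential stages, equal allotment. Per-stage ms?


Formula: per_stage = total_budget / stages
per_stage = 50 / 8
per_stage = 6.25 ms

6.25 ms


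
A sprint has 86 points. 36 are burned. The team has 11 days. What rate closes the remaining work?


Formula: Required rate = Remaining points / Days left
Remaining = 86 - 36 = 50 points
Required rate = 50 / 11 = 4.55 points/day

4.55 points/day


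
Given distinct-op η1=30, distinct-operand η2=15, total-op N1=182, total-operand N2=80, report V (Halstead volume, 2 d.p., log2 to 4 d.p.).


Formula: V = N * log2(η), where N = N1 + N2 and η = η1 + η2
η = 30 + 15 = 45
N = 182 + 80 = 262
log2(45) ≈ 5.4919
V = 262 * 5.4919 = 1438.88

1438.88


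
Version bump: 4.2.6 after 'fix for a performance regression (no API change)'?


Current: 4.2.6
Change category: 'fix for a performance regression (no API change)' → patch bump
SemVer rule: patch bump → increment PATCH (MAJOR and MINOR unchanged)
New: 4.2.7

4.2.7


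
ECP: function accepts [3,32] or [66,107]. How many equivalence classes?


Valid ranges: [3,32] and [66,107]
Class 1: x < 3 — invalid
Class 2: 3 ≤ x ≤ 32 — valid
Class 3: 32 < x < 66 — invalid (gap between ranges)
Class 4: 66 ≤ x ≤ 107 — valid
Class 5: x > 107 — invalid
Total equivalence classes: 5

5 equivalence classes


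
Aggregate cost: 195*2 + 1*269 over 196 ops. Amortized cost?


Formula: Amortized cost = Total cost / Operations
Total cost = (195 * 2) + (1 * 269)
Total cost = 390 + 269 = 659
Amortized = 659 / 196 = 3.3622

3.3622


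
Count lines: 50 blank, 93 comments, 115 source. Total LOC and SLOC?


Total LOC = blank + comment + code
Total LOC = 50 + 93 + 115 = 258
SLOC (source only) = code = 115

Total LOC: 258, SLOC: 115


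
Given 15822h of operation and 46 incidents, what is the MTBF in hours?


Formula: MTBF = Total operating time / Number of failures
MTBF = 15822 / 46
MTBF = 343.96 hours

343.96 hours


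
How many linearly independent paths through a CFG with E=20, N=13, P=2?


Formula: V(G) = E - N + 2P
V(G) = 20 - 13 + 2*2
V(G) = 7 + 4
V(G) = 11

11


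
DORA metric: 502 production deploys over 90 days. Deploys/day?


Formula: deployments per day = releases / days
= 502 / 90
= 5.578 deploys/day
(equivalently, 39.04 deploys/week)

5.578 deploys/day


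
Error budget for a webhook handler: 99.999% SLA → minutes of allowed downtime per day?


Formula: allowed downtime = period * (100 - SLA) / 100
Period (day) = 1440 minutes
Unavailability fraction = (100 - 99.999) / 100
Allowed downtime = 1440 * (100 - 99.999) / 100
Allowed downtime = 0.0144 minutes

0.0144 minutes


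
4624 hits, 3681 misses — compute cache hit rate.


Formula: hit rate = hits / (hits + misses) * 100
hit rate = 4624 / (4624 + 3681) * 100
hit rate = 4624 / 8305 * 100
hit rate = 55.68%

55.68%


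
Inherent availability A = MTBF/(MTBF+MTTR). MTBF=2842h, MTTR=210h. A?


Availability = MTBF / (MTBF + MTTR)
Availability = 2842 / (2842 + 210)
Availability = 2842 / 3052
Availability = 93.1193%

93.1193%


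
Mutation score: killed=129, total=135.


Mutation score = killed / total * 100
Mutation score = 129 / 135 * 100
Mutation score = 95.56%

95.56%


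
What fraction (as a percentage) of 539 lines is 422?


Coverage = covered / total * 100
Coverage = 422 / 539 * 100
Coverage = 78.29%

78.29%


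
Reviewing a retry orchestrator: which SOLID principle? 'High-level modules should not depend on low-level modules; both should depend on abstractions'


This describes the Dependency Inversion Principle (DIP)

Dependency Inversion Principle (DIP)


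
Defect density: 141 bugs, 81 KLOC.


Defect density = defects / KLOC
Defect density = 141 / 81
Defect density = 1.741 defects/KLOC

1.741 defects/KLOC


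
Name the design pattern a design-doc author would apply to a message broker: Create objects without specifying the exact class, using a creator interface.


This matches the Factory Method pattern

Factory Method


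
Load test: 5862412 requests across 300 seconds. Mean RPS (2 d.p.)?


Formula: throughput = requests / seconds
throughput = 5862412 / 300
throughput = 19541.37 requests/second

19541.37 requests/second


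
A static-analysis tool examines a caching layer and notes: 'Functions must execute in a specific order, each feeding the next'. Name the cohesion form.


Reasoning: Output of one is input to next
Type: Sequential cohesion

Sequential cohesion


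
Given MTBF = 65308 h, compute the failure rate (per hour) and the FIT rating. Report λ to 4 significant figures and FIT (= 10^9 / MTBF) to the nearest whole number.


Formula: λ = 1 / MTBF; FIT = λ × 1e9 = 1e9 / MTBF
λ = 1 / 65308 ≈ 1.531e-05 failures/hour
FIT = 1e9 / 65308 ≈ 15312 failures per 1e9 hours (nearest whole number)

λ = 1.531e-05 /h, FIT = 15312


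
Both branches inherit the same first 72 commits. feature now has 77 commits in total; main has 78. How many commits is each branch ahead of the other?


Common ancestor: commit #72
feature commits after divergence: 77 - 72 = 5
main commits after divergence: 78 - 72 = 6
feature is 5 commits ahead of main
main is 6 commits ahead of feature

feature ahead: 5, main ahead: 6


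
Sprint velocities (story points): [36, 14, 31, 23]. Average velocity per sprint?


Formula: Avg velocity = Total points / Number of sprints
Points: [36, 14, 31, 23]
Sum = 36 + 14 + 31 + 23 = 104
Avg velocity = 104 / 4 = 26.0 points/sprint

26.0 points/sprint


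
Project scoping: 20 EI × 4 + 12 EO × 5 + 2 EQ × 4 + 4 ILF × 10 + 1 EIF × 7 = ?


UFP = EI*4 + EO*5 + EQ*4 + ILF*10 + EIF*7
UFP = 20*4 + 12*5 + 2*4 + 4*10 + 1*7
UFP = 80 + 60 + 8 + 40 + 7
UFP = 195

195


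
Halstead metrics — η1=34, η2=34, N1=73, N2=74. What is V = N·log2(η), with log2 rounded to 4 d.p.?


Formula: V = N * log2(η), where N = N1 + N2 and η = η1 + η2
η = 34 + 34 = 68
N = 73 + 74 = 147
log2(68) ≈ 6.0875
V = 147 * 6.0875 = 894.86

894.86


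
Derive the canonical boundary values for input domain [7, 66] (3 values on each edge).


Range: [7, 66]
Boundaries: just below min, min, min+1, max-1, max, just above max
Values: [6, 7, 8, 65, 66, 67]

[6, 7, 8, 65, 66, 67]


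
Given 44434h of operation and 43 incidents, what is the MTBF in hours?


Formula: MTBF = Total operating time / Number of failures
MTBF = 44434 / 43
MTBF = 1033.35 hours

1033.35 hours


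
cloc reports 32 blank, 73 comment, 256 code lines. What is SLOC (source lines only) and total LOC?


Total LOC = blank + comment + code
Total LOC = 32 + 73 + 256 = 361
SLOC (source only) = code = 256

Total LOC: 361, SLOC: 256


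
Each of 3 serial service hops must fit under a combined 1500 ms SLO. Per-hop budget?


Formula: per_stage = total_budget / stages
per_stage = 1500 / 3
per_stage = 500.0 ms

500.0 ms


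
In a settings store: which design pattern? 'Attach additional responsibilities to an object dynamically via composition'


This matches the Decorator pattern

Decorator


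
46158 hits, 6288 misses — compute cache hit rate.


Formula: hit rate = hits / (hits + misses) * 100
hit rate = 46158 / (46158 + 6288) * 100
hit rate = 46158 / 52446 * 100
hit rate = 88.01%

88.01%


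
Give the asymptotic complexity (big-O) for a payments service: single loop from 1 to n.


Reasoning: one pass through n items
Complexity: O(n)

O(n)


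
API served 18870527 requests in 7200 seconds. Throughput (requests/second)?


Formula: throughput = requests / seconds
throughput = 18870527 / 7200
throughput = 2620.91 requests/second

2620.91 requests/second


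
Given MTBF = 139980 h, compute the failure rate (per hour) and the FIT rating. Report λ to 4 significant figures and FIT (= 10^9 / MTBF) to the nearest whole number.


Formula: λ = 1 / MTBF; FIT = λ × 1e9 = 1e9 / MTBF
λ = 1 / 139980 ≈ 7.144e-06 failures/hour
FIT = 1e9 / 139980 ≈ 7144 failures per 1e9 hours (nearest whole number)

λ = 7.144e-06 /h, FIT = 7144


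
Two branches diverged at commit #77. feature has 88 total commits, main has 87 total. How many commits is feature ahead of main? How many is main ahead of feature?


Common ancestor: commit #77
feature commits after divergence: 88 - 77 = 11
main commits after divergence: 87 - 77 = 10
feature is 11 commits ahead of main
main is 10 commits ahead of feature

feature ahead: 11, main ahead: 10


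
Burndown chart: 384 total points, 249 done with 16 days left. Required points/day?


Formula: Required rate = Remaining points / Days left
Remaining = 384 - 249 = 135 points
Required rate = 135 / 16 = 8.44 points/day

8.44 points/day


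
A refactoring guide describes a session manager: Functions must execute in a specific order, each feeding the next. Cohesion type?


Reasoning: Output of one is input to next
Type: Sequential cohesion

Sequential cohesion


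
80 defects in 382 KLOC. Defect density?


Defect density = defects / KLOC
Defect density = 80 / 382
Defect density = 0.209 defects/KLOC

0.209 defects/KLOC


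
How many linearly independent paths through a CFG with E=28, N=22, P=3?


Formula: V(G) = E - N + 2P
V(G) = 28 - 22 + 2*3
V(G) = 6 + 6
V(G) = 12

12


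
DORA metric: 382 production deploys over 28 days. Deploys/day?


Formula: deployments per day = releases / days
= 382 / 28
= 13.643 deploys/day
(equivalently, 95.5 deploys/week)

13.643 deploys/day


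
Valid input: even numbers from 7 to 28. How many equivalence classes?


Constraint: even integers in [7, 28]
Class 1: x < 7 — out-of-range invalid
Class 2: x in [7,28] but odd — wrong type invalid
Class 3: x in [7,28] and even — valid
Class 4: x > 28 — out-of-range invalid
Total equivalence classes: 4

4 equivalence classes


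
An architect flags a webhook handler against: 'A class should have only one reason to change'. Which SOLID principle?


This describes the Single Responsibility Principle (SRP)

Single Responsibility Principle (SRP)


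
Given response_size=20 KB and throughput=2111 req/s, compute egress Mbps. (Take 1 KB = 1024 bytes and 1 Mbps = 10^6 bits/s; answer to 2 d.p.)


Formula: Mbps = payload_bytes * RPS * 8 / 1e6
Payload per request = 20 KB = 20 * 1024 = 20480 bytes
Total bytes/sec = 20480 * 2111 = 43233280
Total bits/sec = 43233280 * 8 = 345866240
Mbps = 345866240 / 1e6 = 345.87

345.87 Mbps


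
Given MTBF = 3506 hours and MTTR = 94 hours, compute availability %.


Availability = MTBF / (MTBF + MTTR)
Availability = 3506 / (3506 + 94)
Availability = 3506 / 3600
Availability = 97.3889%

97.3889%


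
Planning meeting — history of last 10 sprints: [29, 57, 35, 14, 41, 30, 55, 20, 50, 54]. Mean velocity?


Formula: Avg velocity = Total points / Number of sprints
Points: [29, 57, 35, 14, 41, 30, 55, 20, 50, 54]
Sum = 29 + 57 + 35 + 14 + 41 + 30 + 55 + 20 + 50 + 54 = 385
Avg velocity = 385 / 10 = 38.5 points/sprint

38.5 points/sprint


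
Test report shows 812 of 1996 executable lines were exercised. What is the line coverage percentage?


Coverage = covered / total * 100
Coverage = 812 / 1996 * 100
Coverage = 40.68%

40.68%


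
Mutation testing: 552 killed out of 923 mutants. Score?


Mutation score = killed / total * 100
Mutation score = 552 / 923 * 100
Mutation score = 59.8%

59.8%


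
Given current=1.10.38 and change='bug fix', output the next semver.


Current: 1.10.38
Change category: 'bug fix' → patch bump
SemVer rule: patch bump → increment PATCH (MAJOR and MINOR unchanged)
New: 1.10.39

1.10.39


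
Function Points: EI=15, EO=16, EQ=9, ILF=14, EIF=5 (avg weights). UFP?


UFP = EI*4 + EO*5 + EQ*4 + ILF*10 + EIF*7
UFP = 15*4 + 16*5 + 9*4 + 14*10 + 5*7
UFP = 60 + 80 + 36 + 140 + 35
UFP = 351

351


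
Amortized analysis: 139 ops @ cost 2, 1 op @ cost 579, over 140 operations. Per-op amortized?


Formula: Amortized cost = Total cost / Operations
Total cost = (139 * 2) + (1 * 579)
Total cost = 278 + 579 = 857
Amortized = 857 / 140 = 6.1214

6.1214


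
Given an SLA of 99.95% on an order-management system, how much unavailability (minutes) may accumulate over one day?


Formula: allowed downtime = period * (100 - SLA) / 100
Period (day) = 1440 minutes
Unavailability fraction = (100 - 99.95) / 100
Allowed downtime = 1440 * (100 - 99.95) / 100
Allowed downtime = 0.72 minutes

0.72 minutes


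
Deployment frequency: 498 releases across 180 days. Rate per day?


Formula: deployments per day = releases / days
= 498 / 180
= 2.767 deploys/day
(equivalently, 19.37 deploys/week)

2.767 deploys/day


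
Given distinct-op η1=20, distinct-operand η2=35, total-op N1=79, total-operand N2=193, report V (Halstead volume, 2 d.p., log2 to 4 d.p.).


Formula: V = N * log2(η), where N = N1 + N2 and η = η1 + η2
η = 20 + 35 = 55
N = 79 + 193 = 272
log2(55) ≈ 5.7814
V = 272 * 5.7814 = 1572.54

1572.54


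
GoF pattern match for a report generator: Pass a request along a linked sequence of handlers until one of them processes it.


This matches the Chain of Responsibility pattern

Chain of Responsibility


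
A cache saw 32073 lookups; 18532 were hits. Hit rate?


Formula: hit rate = hits / (hits + misses) * 100
hit rate = 18532 / (18532 + 13541) * 100
hit rate = 18532 / 32073 * 100
hit rate = 57.78%

57.78%


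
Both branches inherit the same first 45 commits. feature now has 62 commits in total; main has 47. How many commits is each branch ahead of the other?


Common ancestor: commit #45
feature commits after divergence: 62 - 45 = 17
main commits after divergence: 47 - 45 = 2
feature is 17 commits ahead of main
main is 2 commits ahead of feature

feature ahead: 17, main ahead: 2


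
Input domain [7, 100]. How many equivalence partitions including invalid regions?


Valid range: [7, 100]
Class 1: x < 7 — invalid
Class 2: 7 ≤ x ≤ 100 — valid
Class 3: x > 100 — invalid
Total equivalence classes: 3

3 equivalence classes


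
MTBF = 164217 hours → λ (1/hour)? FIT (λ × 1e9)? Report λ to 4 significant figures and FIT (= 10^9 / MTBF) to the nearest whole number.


Formula: λ = 1 / MTBF; FIT = λ × 1e9 = 1e9 / MTBF
λ = 1 / 164217 ≈ 6.090e-06 failures/hour
FIT = 1e9 / 164217 ≈ 6090 failures per 1e9 hours (nearest whole number)

λ = 6.090e-06 /h, FIT = 6090


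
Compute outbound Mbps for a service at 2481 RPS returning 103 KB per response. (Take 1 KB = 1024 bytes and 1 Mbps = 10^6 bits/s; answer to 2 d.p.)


Formula: Mbps = payload_bytes * RPS * 8 / 1e6
Payload per request = 103 KB = 103 * 1024 = 105472 bytes
Total bytes/sec = 105472 * 2481 = 261676032
Total bits/sec = 261676032 * 8 = 2093408256
Mbps = 2093408256 / 1e6 = 2093.41

2093.41 Mbps


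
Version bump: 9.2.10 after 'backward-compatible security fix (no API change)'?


Current: 9.2.10
Change category: 'backward-compatible security fix (no API change)' → patch bump
SemVer rule: patch bump → increment PATCH (MAJOR and MINOR unchanged)
New: 9.2.11

9.2.11


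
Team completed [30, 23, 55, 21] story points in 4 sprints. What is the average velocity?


Formula: Avg velocity = Total points / Number of sprints
Points: [30, 23, 55, 21]
Sum = 30 + 23 + 55 + 21 = 129
Avg velocity = 129 / 4 = 32.25 points/sprint

32.25 points/sprint


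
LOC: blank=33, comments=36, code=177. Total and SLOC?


Total LOC = blank + comment + code
Total LOC = 33 + 36 + 177 = 246
SLOC (source only) = code = 177

Total LOC: 246, SLOC: 177


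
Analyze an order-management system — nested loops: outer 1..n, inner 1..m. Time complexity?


Reasoning: product of independent bounds
Complexity: O(n*m)

O(n*m)


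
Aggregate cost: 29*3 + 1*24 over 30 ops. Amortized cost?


Formula: Amortized cost = Total cost / Operations
Total cost = (29 * 3) + (1 * 24)
Total cost = 87 + 24 = 111
Amortized = 111 / 30 = 3.7

3.7


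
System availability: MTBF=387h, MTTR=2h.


Availability = MTBF / (MTBF + MTTR)
Availability = 387 / (387 + 2)
Availability = 387 / 389
Availability = 99.4859%

99.4859%


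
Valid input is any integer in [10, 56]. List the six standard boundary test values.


Range: [10, 56]
Boundaries: just below min, min, min+1, max-1, max, just above max
Values: [9, 10, 11, 55, 56, 57]

[9, 10, 11, 55, 56, 57]


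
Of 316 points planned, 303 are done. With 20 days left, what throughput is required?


Formula: Required rate = Remaining points / Days left
Remaining = 316 - 303 = 13 points
Required rate = 13 / 20 = 0.65 points/day

0.65 points/day


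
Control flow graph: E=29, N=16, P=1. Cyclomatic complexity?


Formula: V(G) = E - N + 2P
V(G) = 29 - 16 + 2*1
V(G) = 13 + 2
V(G) = 15

15


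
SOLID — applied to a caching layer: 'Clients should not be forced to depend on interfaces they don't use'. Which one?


This describes the Interface Segregation Principle (ISP)

Interface Segregation Principle (ISP)


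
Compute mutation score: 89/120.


Mutation score = killed / total * 100
Mutation score = 89 / 120 * 100
Mutation score = 74.17%

74.17%


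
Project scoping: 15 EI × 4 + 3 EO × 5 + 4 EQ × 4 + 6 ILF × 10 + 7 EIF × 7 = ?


UFP = EI*4 + EO*5 + EQ*4 + ILF*10 + EIF*7
UFP = 15*4 + 3*5 + 4*4 + 6*10 + 7*7
UFP = 60 + 15 + 16 + 60 + 49
UFP = 200

200


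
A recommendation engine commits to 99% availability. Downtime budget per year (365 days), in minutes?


Formula: allowed downtime = period * (100 - SLA) / 100
Period (year (365 days)) = 525600 minutes
Unavailability fraction = (100 - 99.0) / 100
Allowed downtime = 525600 * (100 - 99.0) / 100
Allowed downtime = 5256.0 minutes

5256.0 minutes


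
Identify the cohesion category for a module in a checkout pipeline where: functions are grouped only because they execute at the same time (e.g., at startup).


Reasoning: Related by timing only
Type: Temporal cohesion

Temporal cohesion


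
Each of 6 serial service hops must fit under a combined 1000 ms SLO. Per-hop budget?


Formula: per_stage = total_budget / stages
per_stage = 1000 / 6
per_stage = 166.67 ms

166.67 ms


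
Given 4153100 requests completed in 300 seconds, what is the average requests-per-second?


Formula: throughput = requests / seconds
throughput = 4153100 / 300
throughput = 13843.67 requests/second

13843.67 requests/second


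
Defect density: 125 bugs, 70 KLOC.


Defect density = defects / KLOC
Defect density = 125 / 70
Defect density = 1.786 defects/KLOC

1.786 defects/KLOC


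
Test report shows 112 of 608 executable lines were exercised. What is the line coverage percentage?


Coverage = covered / total * 100
Coverage = 112 / 608 * 100
Coverage = 18.42%

18.42%


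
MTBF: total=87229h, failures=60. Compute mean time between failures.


Formula: MTBF = Total operating time / Number of failures
MTBF = 87229 / 60
MTBF = 1453.82 hours

1453.82 hours


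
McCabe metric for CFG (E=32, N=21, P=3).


Formula: V(G) = E - N + 2P
V(G) = 32 - 21 + 2*3
V(G) = 11 + 6
V(G) = 17

17


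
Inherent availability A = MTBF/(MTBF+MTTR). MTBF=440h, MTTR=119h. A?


Availability = MTBF / (MTBF + MTTR)
Availability = 440 / (440 + 119)
Availability = 440 / 559
Availability = 78.712%

78.712%


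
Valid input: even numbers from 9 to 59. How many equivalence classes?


Constraint: even integers in [9, 59]
Class 1: x < 9 — out-of-range invalid
Class 2: x in [9,59] but odd — wrong type invalid
Class 3: x in [9,59] and even — valid
Class 4: x > 59 — out-of-range invalid
Total equivalence classes: 4

4 equivalence classes


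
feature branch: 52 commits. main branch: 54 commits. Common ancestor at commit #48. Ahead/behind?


Common ancestor: commit #48
feature commits after divergence: 52 - 48 = 4
main commits after divergence: 54 - 48 = 6
feature is 4 commits ahead of main
main is 6 commits ahead of feature

feature ahead: 4, main ahead: 6


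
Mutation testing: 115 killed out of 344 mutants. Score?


Mutation score = killed / total * 100
Mutation score = 115 / 344 * 100
Mutation score = 33.43%

33.43%


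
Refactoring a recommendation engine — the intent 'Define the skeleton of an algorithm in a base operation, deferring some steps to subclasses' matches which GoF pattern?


This matches the Template Method pattern

Template Method


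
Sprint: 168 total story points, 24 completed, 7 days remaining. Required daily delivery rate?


Formula: Required rate = Remaining points / Days left
Remaining = 168 - 24 = 144 points
Required rate = 144 / 7 = 20.57 points/day

20.57 points/day


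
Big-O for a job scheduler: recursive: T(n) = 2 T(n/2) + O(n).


Reasoning: master theorem case 2 (merge-sort recurrence)
Complexity: O(n log n)

O(n log n)


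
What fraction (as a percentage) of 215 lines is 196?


Coverage = covered / total * 100
Coverage = 196 / 215 * 100
Coverage = 91.16%

91.16%


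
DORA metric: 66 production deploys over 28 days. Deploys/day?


Formula: deployments per day = releases / days
= 66 / 28
= 2.357 deploys/day
(equivalently, 16.5 deploys/week)

2.357 deploys/day


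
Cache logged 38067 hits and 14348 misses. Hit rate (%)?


Formula: hit rate = hits / (hits + misses) * 100
hit rate = 38067 / (38067 + 14348) * 100
hit rate = 38067 / 52415 * 100
hit rate = 72.63%

72.63%


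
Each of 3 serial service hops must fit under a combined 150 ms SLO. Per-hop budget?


Formula: per_stage = total_budget / stages
per_stage = 150 / 3
per_stage = 50.0 ms

50.0 ms


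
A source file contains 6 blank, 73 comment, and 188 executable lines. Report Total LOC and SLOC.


Total LOC = blank + comment + code
Total LOC = 6 + 73 + 188 = 267
SLOC (source only) = code = 188

Total LOC: 267, SLOC: 188


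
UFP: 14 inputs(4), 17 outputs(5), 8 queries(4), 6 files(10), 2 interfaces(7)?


UFP = EI*4 + EO*5 + EQ*4 + ILF*10 + EIF*7
UFP = 14*4 + 17*5 + 8*4 + 6*10 + 2*7
UFP = 56 + 85 + 32 + 60 + 14
UFP = 247

247


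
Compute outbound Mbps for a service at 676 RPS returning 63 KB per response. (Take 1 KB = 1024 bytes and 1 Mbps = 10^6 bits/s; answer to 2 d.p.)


Formula: Mbps = payload_bytes * RPS * 8 / 1e6
Payload per request = 63 KB = 63 * 1024 = 64512 bytes
Total bytes/sec = 64512 * 676 = 43610112
Total bits/sec = 43610112 * 8 = 348880896
Mbps = 348880896 / 1e6 = 348.88

348.88 Mbps


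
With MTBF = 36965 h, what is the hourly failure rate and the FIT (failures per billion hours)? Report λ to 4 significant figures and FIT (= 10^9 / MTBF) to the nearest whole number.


Formula: λ = 1 / MTBF; FIT = λ × 1e9 = 1e9 / MTBF
λ = 1 / 36965 ≈ 2.705e-05 failures/hour
FIT = 1e9 / 36965 ≈ 27053 failures per 1e9 hours (nearest whole number)

λ = 2.705e-05 /h, FIT = 27053


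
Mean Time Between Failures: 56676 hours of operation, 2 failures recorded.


Formula: MTBF = Total operating time / Number of failures
MTBF = 56676 / 2
MTBF = 28338.0 hours

28338.0 hours


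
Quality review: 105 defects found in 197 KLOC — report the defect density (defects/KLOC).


Defect density = defects / KLOC
Defect density = 105 / 197
Defect density = 0.533 defects/KLOC

0.533 defects/KLOC


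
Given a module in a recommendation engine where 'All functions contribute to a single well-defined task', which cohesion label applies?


Reasoning: Best: single purpose
Type: Functional cohesion

Functional cohesion


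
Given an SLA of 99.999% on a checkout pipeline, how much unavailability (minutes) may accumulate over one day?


Formula: allowed downtime = period * (100 - SLA) / 100
Period (day) = 1440 minutes
Unavailability fraction = (100 - 99.999) / 100
Allowed downtime = 1440 * (100 - 99.999) / 100
Allowed downtime = 0.0144 minutes

0.0144 minutes


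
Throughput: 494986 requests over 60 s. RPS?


Formula: throughput = requests / seconds
throughput = 494986 / 60
throughput = 8249.77 requests/second

8249.77 requests/second


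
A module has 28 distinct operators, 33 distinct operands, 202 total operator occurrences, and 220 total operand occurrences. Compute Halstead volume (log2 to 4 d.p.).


Formula: V = N * log2(η), where N = N1 + N2 and η = η1 + η2
η = 28 + 33 = 61
N = 202 + 220 = 422
log2(61) ≈ 5.9307
V = 422 * 5.9307 = 2502.76

2502.76


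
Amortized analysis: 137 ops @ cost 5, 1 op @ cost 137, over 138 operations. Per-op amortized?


Formula: Amortized cost = Total cost / Operations
Total cost = (137 * 5) + (1 * 137)
Total cost = 685 + 137 = 822
Amortized = 822 / 138 = 5.9565

5.9565


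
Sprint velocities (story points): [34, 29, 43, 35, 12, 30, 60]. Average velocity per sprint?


Formula: Avg velocity = Total points / Number of sprints
Points: [34, 29, 43, 35, 12, 30, 60]
Sum = 34 + 29 + 43 + 35 + 12 + 30 + 60 = 243
Avg velocity = 243 / 7 = 34.71 points/sprint

34.71 points/sprint


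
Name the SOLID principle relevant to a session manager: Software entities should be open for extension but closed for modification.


This describes the Open/Closed Principle (OCP)

Open/Closed Principle (OCP)


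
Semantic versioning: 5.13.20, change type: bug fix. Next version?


Current: 5.13.20
Change category: 'bug fix' → patch bump
SemVer rule: patch bump → increment PATCH (MAJOR and MINOR unchanged)
New: 5.13.21

5.13.21


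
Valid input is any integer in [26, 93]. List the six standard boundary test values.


Range: [26, 93]
Boundaries: just below min, min, min+1, max-1, max, just above max
Values: [25, 26, 27, 92, 93, 94]

[25, 26, 27, 92, 93, 94]


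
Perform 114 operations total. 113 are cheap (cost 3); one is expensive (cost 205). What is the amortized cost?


Formula: Amortized cost = Total cost / Operations
Total cost = (113 * 3) + (1 * 205)
Total cost = 339 + 205 = 544
Amortized = 544 / 114 = 4.7719

4.7719


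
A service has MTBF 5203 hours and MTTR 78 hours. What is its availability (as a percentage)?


Availability = MTBF / (MTBF + MTTR)
Availability = 5203 / (5203 + 78)
Availability = 5203 / 5281
Availability = 98.523%

98.523%


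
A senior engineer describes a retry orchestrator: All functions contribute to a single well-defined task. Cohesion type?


Reasoning: Best: single purpose
Type: Functional cohesion

Functional cohesion


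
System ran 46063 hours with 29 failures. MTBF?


Formula: MTBF = Total operating time / Number of failures
MTBF = 46063 / 29
MTBF = 1588.38 hours

1588.38 hours


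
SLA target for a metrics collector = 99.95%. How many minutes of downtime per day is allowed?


Formula: allowed downtime = period * (100 - SLA) / 100
Period (day) = 1440 minutes
Unavailability fraction = (100 - 99.95) / 100
Allowed downtime = 1440 * (100 - 99.95) / 100
Allowed downtime = 0.72 minutes

0.72 minutes


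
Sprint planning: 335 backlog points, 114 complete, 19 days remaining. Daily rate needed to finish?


Formula: Required rate = Remaining points / Days left
Remaining = 335 - 114 = 221 points
Required rate = 221 / 19 = 11.63 points/day

11.63 points/day


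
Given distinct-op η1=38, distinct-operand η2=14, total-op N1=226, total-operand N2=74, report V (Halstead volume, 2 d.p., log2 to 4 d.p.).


Formula: V = N * log2(η), where N = N1 + N2 and η = η1 + η2
η = 38 + 14 = 52
N = 226 + 74 = 300
log2(52) ≈ 5.7004
V = 300 * 5.7004 = 1710.12

1710.12


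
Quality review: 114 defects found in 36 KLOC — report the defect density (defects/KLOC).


Defect density = defects / KLOC
Defect density = 114 / 36
Defect density = 3.167 defects/KLOC

3.167 defects/KLOC


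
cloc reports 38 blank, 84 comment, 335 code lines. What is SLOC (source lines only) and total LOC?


Total LOC = blank + comment + code
Total LOC = 38 + 84 + 335 = 457
SLOC (source only) = code = 335

Total LOC: 457, SLOC: 335


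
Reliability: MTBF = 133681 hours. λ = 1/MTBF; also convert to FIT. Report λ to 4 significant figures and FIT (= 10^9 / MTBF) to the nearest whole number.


Formula: λ = 1 / MTBF; FIT = λ × 1e9 = 1e9 / MTBF
λ = 1 / 133681 ≈ 7.480e-06 failures/hour
FIT = 1e9 / 133681 ≈ 7480 failures per 1e9 hours (nearest whole number)

λ = 7.480e-06 /h, FIT = 7480


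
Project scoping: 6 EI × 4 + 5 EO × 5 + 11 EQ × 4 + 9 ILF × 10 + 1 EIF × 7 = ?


UFP = EI*4 + EO*5 + EQ*4 + ILF*10 + EIF*7
UFP = 6*4 + 5*5 + 11*4 + 9*10 + 1*7
UFP = 24 + 25 + 44 + 90 + 7
UFP = 190

190


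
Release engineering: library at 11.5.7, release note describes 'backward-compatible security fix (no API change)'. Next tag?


Current: 11.5.7
Change category: 'backward-compatible security fix (no API change)' → patch bump
SemVer rule: patch bump → increment PATCH (MAJOR and MINOR unchanged)
New: 11.5.8

11.5.8


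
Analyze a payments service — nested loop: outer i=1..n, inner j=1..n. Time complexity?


Reasoning: n iterations times n iterations
Complexity: O(n^2)

O(n^2)


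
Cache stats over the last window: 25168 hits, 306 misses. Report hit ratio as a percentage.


Formula: hit rate = hits / (hits + misses) * 100
hit rate = 25168 / (25168 + 306) * 100
hit rate = 25168 / 25474 * 100
hit rate = 98.8%

98.8%


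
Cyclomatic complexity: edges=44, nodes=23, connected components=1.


Formula: V(G) = E - N + 2P
V(G) = 44 - 23 + 2*1
V(G) = 21 + 2
V(G) = 23

23


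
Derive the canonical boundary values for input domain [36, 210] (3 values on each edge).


Range: [36, 210]
Boundaries: just below min, min, min+1, max-1, max, just above max
Values: [35, 36, 37, 209, 210, 211]

[35, 36, 37, 209, 210, 211]


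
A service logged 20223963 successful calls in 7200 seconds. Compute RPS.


Formula: throughput = requests / seconds
throughput = 20223963 / 7200
throughput = 2808.88 requests/second

2808.88 requests/second


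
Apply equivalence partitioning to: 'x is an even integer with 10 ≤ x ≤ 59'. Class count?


Constraint: even integers in [10, 59]
Class 1: x < 10 — out-of-range invalid
Class 2: x in [10,59] but odd — wrong type invalid
Class 3: x in [10,59] and even — valid
Class 4: x > 59 — out-of-range invalid
Total equivalence classes: 4

4 equivalence classes


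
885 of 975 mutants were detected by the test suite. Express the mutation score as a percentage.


Mutation score = killed / total * 100
Mutation score = 885 / 975 * 100
Mutation score = 90.77%

90.77%


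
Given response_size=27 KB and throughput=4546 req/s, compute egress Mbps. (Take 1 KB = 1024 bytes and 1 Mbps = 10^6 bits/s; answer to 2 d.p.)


Formula: Mbps = payload_bytes * RPS * 8 / 1e6
Payload per request = 27 KB = 27 * 1024 = 27648 bytes
Total bytes/sec = 27648 * 4546 = 125687808
Total bits/sec = 125687808 * 8 = 1005502464
Mbps = 1005502464 / 1e6 = 1005.5

1005.5 Mbps


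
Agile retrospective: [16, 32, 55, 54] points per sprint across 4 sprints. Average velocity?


Formula: Avg velocity = Total points / Number of sprints
Points: [16, 32, 55, 54]
Sum = 16 + 32 + 55 + 54 = 157
Avg velocity = 157 / 4 = 39.25 points/sprint

39.25 points/sprint


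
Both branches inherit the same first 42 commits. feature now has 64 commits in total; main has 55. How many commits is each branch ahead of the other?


Common ancestor: commit #42
feature commits after divergence: 64 - 42 = 22
main commits after divergence: 55 - 42 = 13
feature is 22 commits ahead of main
main is 13 commits ahead of feature

feature ahead: 22, main ahead: 13
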